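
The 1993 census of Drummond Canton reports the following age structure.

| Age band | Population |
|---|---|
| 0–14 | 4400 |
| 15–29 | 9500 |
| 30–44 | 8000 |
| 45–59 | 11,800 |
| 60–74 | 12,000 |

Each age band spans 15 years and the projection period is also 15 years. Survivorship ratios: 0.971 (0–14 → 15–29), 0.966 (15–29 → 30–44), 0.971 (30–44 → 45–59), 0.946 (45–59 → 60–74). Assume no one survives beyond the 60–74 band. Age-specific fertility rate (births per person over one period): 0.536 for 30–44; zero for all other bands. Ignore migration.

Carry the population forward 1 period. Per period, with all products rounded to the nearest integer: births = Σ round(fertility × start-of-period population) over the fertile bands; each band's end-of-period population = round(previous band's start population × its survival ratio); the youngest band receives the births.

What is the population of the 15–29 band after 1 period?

4272

— Period 1 —
Births: 8000 × 0.536 = 4288
15–29: 4400 × 0.971 = 4272
30–44: 9500 × 0.966 = 9177
45–59: 8000 × 0.971 = 7768
60–74: 11800 × 0.946 = 11163
End of period: [4288, 4272, 9177, 7768, 11163]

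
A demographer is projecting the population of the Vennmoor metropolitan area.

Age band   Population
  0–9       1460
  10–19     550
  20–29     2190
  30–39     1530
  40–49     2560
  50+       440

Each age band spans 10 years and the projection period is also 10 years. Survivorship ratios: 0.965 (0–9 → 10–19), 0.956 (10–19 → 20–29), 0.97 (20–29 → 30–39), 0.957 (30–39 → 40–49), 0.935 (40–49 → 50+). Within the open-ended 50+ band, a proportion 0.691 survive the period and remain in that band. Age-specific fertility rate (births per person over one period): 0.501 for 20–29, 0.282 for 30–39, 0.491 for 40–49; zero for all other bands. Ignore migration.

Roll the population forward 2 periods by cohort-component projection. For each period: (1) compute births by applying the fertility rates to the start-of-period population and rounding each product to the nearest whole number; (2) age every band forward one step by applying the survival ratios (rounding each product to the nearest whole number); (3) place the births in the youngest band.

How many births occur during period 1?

2785

Let group 1 be 0–9 through group 6 = 50+.
[period 1]
Births: 2190 * 0.501 = 1097  |  1530 * 0.282 = 431  |  2560 * 0.491 = 1257 → total 2785
Group 2: 1460 * 0.965 = 1409
Group 3: 550 * 0.956 = 526
Group 4: 2190 * 0.97 = 2124
Group 5: 1530 * 0.957 = 1464
Group 6: 2560 * 0.935 + 440 * 0.691 = 2394 + 304 = 2698
End of period: [2785, 1409, 526, 2124, 1464, 2698]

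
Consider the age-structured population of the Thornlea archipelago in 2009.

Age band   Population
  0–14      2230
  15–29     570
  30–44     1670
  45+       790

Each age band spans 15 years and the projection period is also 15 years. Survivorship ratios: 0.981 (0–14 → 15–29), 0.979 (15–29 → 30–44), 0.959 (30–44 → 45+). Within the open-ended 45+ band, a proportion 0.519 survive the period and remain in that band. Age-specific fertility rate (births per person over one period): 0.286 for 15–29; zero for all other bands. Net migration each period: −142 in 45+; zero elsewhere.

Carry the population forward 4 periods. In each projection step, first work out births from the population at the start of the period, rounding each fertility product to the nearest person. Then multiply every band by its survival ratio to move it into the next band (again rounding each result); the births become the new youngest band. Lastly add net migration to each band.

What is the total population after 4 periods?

2191

[period 1]
Births: 570 × 0.286 = 163
15–29: 2230 × 0.981 = 2188
30–44: 570 × 0.979 = 558
45+: 1670 × 0.959 + 790 × 0.519 = 1602 + 410 = 2012
Net migration: 45+ − 142 → 1870
End of period: [163, 2188, 558, 1870]
[period 2]
Births: 2188 × 0.286 = 626
15–29: 163 × 0.981 = 160
30–44: 2188 × 0.979 = 2142
45+: 558 × 0.959 + 1870 × 0.519 = 535 + 971 = 1506
Net migration: 45+ − 142 → 1364
End of period: [626, 160, 2142, 1364]
[period 3]
Births: 160 × 0.286 = 46
15–29: 626 × 0.981 = 614
30–44: 160 × 0.979 = 157
45+: 2142 × 0.959 + 1364 × 0.519 = 2054 + 708 = 2762
Net migration: 45+ − 142 → 2620
End of period: [46, 614, 157, 2620]
[period 4]
Births: 614 × 0.286 = 176
15–29: 46 × 0.981 = 45
30–44: 614 × 0.979 = 601
45+: 157 × 0.959 + 2620 × 0.519 = 151 + 1360 = 1511
Net migration: 45+ − 142 → 1369
End of period: [176, 45, 601, 1369]
Total after period 4: 176 + 45 + 601 + 1369 = 2191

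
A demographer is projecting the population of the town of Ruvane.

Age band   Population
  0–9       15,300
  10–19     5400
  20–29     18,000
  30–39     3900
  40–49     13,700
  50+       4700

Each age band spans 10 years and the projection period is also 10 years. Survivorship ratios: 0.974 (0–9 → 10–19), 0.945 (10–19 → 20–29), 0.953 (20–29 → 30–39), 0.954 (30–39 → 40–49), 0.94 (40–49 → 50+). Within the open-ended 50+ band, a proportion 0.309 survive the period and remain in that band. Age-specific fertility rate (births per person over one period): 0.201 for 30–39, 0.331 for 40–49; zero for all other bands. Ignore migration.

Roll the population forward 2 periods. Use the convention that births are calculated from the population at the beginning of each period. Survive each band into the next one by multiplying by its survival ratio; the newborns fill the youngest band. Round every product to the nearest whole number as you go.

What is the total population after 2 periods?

(Bands numbered youngest = 1 to oldest = 6.)
Period 1.
Births: 3900 × 0.201 = 784 ; 13700 × 0.331 = 4535 — total 5319
Band 2: 15300 × 0.974 = 14902
Band 3: 5400 × 0.945 = 5103
Band 4: 18000 × 0.953 = 17154
Band 5: 3900 × 0.954 = 3721
Band 6: 13700 × 0.94 + 4700 × 0.309 = 12878 + 1452 = 14330
End of period: [5319, 14902, 5103, 17154, 3721, 14330]
Period 2.
Births: 17154 × 0.201 = 3448 ; 3721 × 0.331 = 1232 — total 4680
Band 2: 5319 × 0.974 = 5181
Band 3: 14902 × 0.945 = 14082
Band 4: 5103 × 0.953 = 4863
Band 5: 17154 × 0.954 = 16365
Band 6: 3721 × 0.94 + 14330 × 0.309 = 3498 + 4428 = 7926
End of period: [4680, 5181, 14082, 4863, 16365, 7926]
Total after period 2: 4680 + 5181 + 14082 + 4863 + 16365 + 7926 = 53097

53097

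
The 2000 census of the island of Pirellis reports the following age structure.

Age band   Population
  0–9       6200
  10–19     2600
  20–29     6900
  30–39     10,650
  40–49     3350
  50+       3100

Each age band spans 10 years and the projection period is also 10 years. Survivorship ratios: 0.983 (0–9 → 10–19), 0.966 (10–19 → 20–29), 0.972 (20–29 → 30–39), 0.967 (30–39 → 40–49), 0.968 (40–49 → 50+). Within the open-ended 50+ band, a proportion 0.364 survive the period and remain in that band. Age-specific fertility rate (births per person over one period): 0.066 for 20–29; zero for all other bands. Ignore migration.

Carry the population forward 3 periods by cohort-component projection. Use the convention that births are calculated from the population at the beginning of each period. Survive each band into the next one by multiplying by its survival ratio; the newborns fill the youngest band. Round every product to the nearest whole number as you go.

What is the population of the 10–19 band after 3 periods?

[period 1]
Births: 6900 * 0.066 = 455
10–19: 6200 * 0.983 = 6095
20–29: 2600 * 0.966 = 2512
30–39: 6900 * 0.972 = 6707
40–49: 10650 * 0.967 = 10299
50+: 3350 * 0.968 + 3100 * 0.364 = 3243 + 1128 = 4371
Population now: 0–9=455, 10–19=6095, 20–29=2512, 30–39=6707, 40–49=10299, 50+=4371
[period 2]
Births: 2512 * 0.066 = 166
10–19: 455 * 0.983 = 447
20–29: 6095 * 0.966 = 5888
30–39: 2512 * 0.972 = 2442
40–49: 6707 * 0.967 = 6486
50+: 10299 * 0.968 + 4371 * 0.364 = 9969 + 1591 = 11560
Population now: 0–9=166, 10–19=447, 20–29=5888, 30–39=2442, 40–49=6486, 50+=11560
[period 3]
Births: 5888 * 0.066 = 389
10–19: 166 * 0.983 = 163
20–29: 447 * 0.966 = 432
30–39: 5888 * 0.972 = 5723
40–49: 2442 * 0.967 = 2361
50+: 6486 * 0.968 + 11560 * 0.364 = 6278 + 4208 = 10486
Population now: 0–9=389, 10–19=163, 20–29=432, 30–39=5723, 40–49=2361, 50+=10486

163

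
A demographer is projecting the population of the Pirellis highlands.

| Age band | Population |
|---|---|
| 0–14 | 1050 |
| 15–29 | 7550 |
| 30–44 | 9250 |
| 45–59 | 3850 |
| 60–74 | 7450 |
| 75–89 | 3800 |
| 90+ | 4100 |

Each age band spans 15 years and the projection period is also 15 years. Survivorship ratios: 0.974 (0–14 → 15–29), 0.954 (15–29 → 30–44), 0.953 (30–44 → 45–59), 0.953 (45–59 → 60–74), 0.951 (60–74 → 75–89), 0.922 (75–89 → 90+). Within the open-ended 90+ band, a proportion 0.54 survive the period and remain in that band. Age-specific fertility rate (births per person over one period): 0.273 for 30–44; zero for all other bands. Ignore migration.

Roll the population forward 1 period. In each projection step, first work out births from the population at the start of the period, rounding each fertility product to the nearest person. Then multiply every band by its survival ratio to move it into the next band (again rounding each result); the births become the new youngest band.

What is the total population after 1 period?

(Bands numbered youngest = 1 to oldest = 7.)
— Period 1 —
Births: 9250 * 0.273 = 2525
Band 2: 1050 * 0.974 = 1023
Band 3: 7550 * 0.954 = 7203
Band 4: 9250 * 0.953 = 8815
Band 5: 3850 * 0.953 = 3669
Band 6: 7450 * 0.951 = 7085
Band 7: 3800 * 0.922 + 4100 * 0.54 = 3504 + 2214 = 5718
End of period: [2525, 1023, 7203, 8815, 3669, 7085, 5718]
Total after period 1: 2525 + 1023 + 7203 + 8815 + 3669 + 7085 + 5718 = 36038

36038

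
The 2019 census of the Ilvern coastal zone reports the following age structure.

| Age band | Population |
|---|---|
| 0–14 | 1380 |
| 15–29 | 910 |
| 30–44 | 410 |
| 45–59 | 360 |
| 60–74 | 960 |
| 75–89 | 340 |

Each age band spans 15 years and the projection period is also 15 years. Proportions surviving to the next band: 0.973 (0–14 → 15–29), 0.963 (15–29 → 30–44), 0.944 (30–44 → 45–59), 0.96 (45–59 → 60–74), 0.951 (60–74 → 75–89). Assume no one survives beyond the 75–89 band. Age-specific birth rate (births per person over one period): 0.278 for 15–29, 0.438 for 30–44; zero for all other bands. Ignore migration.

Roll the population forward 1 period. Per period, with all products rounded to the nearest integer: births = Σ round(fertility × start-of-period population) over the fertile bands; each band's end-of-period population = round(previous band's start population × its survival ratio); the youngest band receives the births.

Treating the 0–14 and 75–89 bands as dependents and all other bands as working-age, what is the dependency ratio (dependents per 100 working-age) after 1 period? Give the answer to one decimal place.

Let group 1 be 0–14 through group 6 = 75–89.
[period 1]
Births: 910 × 0.278 = 253  |  410 × 0.438 = 180 → 433
Group 2: 1380 × 0.973 = 1343
Group 3: 910 × 0.963 = 876
Group 4: 410 × 0.944 = 387
Group 5: 360 × 0.96 = 346
Group 6: 960 × 0.951 = 913
Population now: 0–14=433, 15–29=1343, 30–44=876, 45–59=387, 60–74=346, 75–89=913
Dependents (band 0–14 + band 75–89) = 433 + 913 = 1346; working-age = 2952; ratio = 1346/2952 × 100 = 45.6

45.6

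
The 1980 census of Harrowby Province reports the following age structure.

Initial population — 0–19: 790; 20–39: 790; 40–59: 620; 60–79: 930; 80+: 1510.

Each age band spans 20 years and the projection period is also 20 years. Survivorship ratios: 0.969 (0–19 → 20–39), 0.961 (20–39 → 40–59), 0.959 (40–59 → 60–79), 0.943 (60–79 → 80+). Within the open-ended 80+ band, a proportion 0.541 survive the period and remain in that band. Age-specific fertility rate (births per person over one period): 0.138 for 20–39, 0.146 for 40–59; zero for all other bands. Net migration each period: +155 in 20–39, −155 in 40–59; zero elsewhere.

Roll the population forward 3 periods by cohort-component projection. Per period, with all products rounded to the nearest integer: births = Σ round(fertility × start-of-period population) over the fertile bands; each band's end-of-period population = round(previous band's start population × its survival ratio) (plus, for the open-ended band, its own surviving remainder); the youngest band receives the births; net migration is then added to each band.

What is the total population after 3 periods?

(Bands numbered youngest = 1 to oldest = 5.)
[period 1]
Births: 790 × 0.138 = 109 ; 620 × 0.146 = 91 → total 200
Band 2: 790 × 0.969 = 766
Band 3: 790 × 0.961 = 759
Band 4: 620 × 0.959 = 595
Band 5: 930 × 0.943 + 1510 × 0.541 = 877 + 817 = 1694
Net migration: Band 2 + 155 → 921; Band 3 − 155 → 604
→ [200, 921, 604, 595, 1694]
[period 2]
Births: 921 × 0.138 = 127 ; 604 × 0.146 = 88 → total 215
Band 2: 200 × 0.969 = 194
Band 3: 921 × 0.961 = 885
Band 4: 604 × 0.959 = 579
Band 5: 595 × 0.943 + 1694 × 0.541 = 561 + 916 = 1477
Net migration: Band 2 + 155 → 349; Band 3 − 155 → 730
→ [215, 349, 730, 579, 1477]
[period 3]
Births: 349 × 0.138 = 48 ; 730 × 0.146 = 107 → total 155
Band 2: 215 × 0.969 = 208
Band 3: 349 × 0.961 = 335
Band 4: 730 × 0.959 = 700
Band 5: 579 × 0.943 + 1477 × 0.541 = 546 + 799 = 1345
Net migration: Band 2 + 155 → 363; Band 3 − 155 → 180
→ [155, 363, 180, 700, 1345]
Total after period 3: 155 + 363 + 180 + 700 + 1345 = 2743

2743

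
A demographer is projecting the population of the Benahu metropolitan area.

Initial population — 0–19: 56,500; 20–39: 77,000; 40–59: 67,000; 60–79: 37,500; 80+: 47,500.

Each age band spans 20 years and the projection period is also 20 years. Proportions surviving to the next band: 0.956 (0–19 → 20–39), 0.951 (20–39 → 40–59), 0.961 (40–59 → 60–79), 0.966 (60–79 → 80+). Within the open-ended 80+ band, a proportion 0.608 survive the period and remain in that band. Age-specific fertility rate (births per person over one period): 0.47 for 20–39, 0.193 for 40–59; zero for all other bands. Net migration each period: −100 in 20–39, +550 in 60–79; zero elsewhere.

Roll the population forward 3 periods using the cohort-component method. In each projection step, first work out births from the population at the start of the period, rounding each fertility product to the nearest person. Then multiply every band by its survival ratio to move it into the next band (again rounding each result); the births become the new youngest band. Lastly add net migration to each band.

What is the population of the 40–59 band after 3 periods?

44564

(Bands numbered youngest = 1 to oldest = 5.)
After projecting period 1:
Births: 77000 × 0.47 = 36190, 67000 × 0.193 = 12931 → total 49121
Band 2: 56500 × 0.956 = 54014
Band 3: 77000 × 0.951 = 73227
Band 4: 67000 × 0.961 = 64387
Band 5: 37500 × 0.966 + 47500 × 0.608 = 36225 + 28880 = 65105
Net migration: Band 2 − 100 → 53914; Band 4 + 550 → 64937
End of period: [49121, 53914, 73227, 64937, 65105]
After projecting period 2:
Births: 53914 × 0.47 = 25340, 73227 × 0.193 = 14133 → total 39473
Band 2: 49121 × 0.956 = 46960
Band 3: 53914 × 0.951 = 51272
Band 4: 73227 × 0.961 = 70371
Band 5: 64937 × 0.966 + 65105 × 0.608 = 62729 + 39584 = 102313
Net migration: Band 2 − 100 → 46860; Band 4 + 550 → 70921
End of period: [39473, 46860, 51272, 70921, 102313]
After projecting period 3:
Births: 46860 × 0.47 = 22024, 51272 × 0.193 = 9895 → total 31919
Band 2: 39473 × 0.956 = 37736
Band 3: 46860 × 0.951 = 44564
Band 4: 51272 × 0.961 = 49272
Band 5: 70921 × 0.966 + 102313 × 0.608 = 68510 + 62206 = 130716
Net migration: Band 2 − 100 → 37636; Band 4 + 550 → 49822
End of period: [31919, 37636, 44564, 49822, 130716]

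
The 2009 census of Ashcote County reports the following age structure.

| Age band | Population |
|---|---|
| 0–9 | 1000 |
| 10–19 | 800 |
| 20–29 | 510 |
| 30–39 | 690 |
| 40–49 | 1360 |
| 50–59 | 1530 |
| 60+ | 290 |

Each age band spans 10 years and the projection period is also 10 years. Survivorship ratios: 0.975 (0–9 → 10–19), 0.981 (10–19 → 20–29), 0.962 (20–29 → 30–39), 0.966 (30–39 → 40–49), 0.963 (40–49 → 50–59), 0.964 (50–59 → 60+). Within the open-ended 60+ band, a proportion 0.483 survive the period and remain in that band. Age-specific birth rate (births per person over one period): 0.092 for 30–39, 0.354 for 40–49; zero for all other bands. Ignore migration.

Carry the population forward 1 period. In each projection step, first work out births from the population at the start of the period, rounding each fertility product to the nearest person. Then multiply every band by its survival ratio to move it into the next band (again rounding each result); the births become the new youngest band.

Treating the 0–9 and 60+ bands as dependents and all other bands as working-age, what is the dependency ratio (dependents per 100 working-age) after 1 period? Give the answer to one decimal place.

Let band 1 be 0–9 through band 7 = 60+.
— Period 1 —
Births: 690 × 0.092 = 63 ; 1360 × 0.354 = 481 → total 544
Band 2: 1000 × 0.975 = 975
Band 3: 800 × 0.981 = 785
Band 4: 510 × 0.962 = 491
Band 5: 690 × 0.966 = 667
Band 6: 1360 × 0.963 = 1310
Band 7: 1530 × 0.964 + 290 × 0.483 = 1475 + 140 = 1615
→ [544, 975, 785, 491, 667, 1310, 1615]
Dependents (band 0–9 + band 60+) = 544 + 1615 = 2159; working-age = 4228; ratio = 2159/4228 × 100 = 51.1

51.1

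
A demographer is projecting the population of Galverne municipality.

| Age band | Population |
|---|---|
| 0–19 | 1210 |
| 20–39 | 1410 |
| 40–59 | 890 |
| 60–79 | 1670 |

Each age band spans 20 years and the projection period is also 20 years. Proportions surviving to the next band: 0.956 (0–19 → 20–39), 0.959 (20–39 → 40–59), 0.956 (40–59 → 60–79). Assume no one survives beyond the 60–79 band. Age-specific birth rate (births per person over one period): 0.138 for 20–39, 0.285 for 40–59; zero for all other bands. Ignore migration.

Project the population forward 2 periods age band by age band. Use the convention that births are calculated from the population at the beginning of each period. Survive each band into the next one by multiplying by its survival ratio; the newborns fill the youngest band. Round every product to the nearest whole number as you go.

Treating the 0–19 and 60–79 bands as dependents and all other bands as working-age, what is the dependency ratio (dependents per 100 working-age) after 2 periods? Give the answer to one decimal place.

119.4

[period 1]
Births: 1410 * 0.138 = 195  |  890 * 0.285 = 254 — total 449
20–39: 1210 * 0.956 = 1157
40–59: 1410 * 0.959 = 1352
60–79: 890 * 0.956 = 851
Population now: 0–19=449, 20–39=1157, 40–59=1352, 60–79=851
[period 2]
Births: 1157 * 0.138 = 160  |  1352 * 0.285 = 385 — total 545
20–39: 449 * 0.956 = 429
40–59: 1157 * 0.959 = 1110
60–79: 1352 * 0.956 = 1293
Population now: 0–19=545, 20–39=429, 40–59=1110, 60–79=1293
Dependents (band 0–19 + band 60–79) = 545 + 1293 = 1838; working-age = 1539; ratio = 1838/1539 × 100 = 119.4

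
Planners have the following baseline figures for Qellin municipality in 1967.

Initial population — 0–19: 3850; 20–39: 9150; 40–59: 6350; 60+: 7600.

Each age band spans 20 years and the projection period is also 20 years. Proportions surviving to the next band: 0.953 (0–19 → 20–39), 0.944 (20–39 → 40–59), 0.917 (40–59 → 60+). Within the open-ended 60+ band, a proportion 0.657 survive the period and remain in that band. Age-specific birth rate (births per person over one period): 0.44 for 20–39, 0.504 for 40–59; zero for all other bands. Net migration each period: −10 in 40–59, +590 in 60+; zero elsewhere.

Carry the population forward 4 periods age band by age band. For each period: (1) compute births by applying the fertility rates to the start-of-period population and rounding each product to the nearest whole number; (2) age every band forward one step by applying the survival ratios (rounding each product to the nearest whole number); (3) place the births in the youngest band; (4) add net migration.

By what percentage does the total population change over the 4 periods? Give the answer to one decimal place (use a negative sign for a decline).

17.2

Let group 1 be 0–19 through group 4 = 60+.
Period 1:
Births: 9150 * 0.44 = 4026 ; 6350 * 0.504 = 3200 → 7226
Group 2: 3850 * 0.953 = 3669
Group 3: 9150 * 0.944 = 8638
Group 4: 6350 * 0.917 + 7600 * 0.657 = 5823 + 4993 = 10816
Net migration: Group 3 − 10 → 8628; Group 4 + 590 → 11406
Giving 7226 / 3669 / 8628 / 11406.
Period 2:
Births: 3669 * 0.44 = 1614 ; 8628 * 0.504 = 4349 → 5963
Group 2: 7226 * 0.953 = 6886
Group 3: 3669 * 0.944 = 3464
Group 4: 8628 * 0.917 + 11406 * 0.657 = 7912 + 7494 = 15406
Net migration: Group 3 − 10 → 3454; Group 4 + 590 → 15996
Giving 5963 / 6886 / 3454 / 15996.
Period 3:
Births: 6886 * 0.44 = 3030 ; 3454 * 0.504 = 1741 → 4771
Group 2: 5963 * 0.953 = 5683
Group 3: 6886 * 0.944 = 6500
Group 4: 3454 * 0.917 + 15996 * 0.657 = 3167 + 10509 = 13676
Net migration: Group 3 − 10 → 6490; Group 4 + 590 → 14266
Giving 4771 / 5683 / 6490 / 14266.
Period 4:
Births: 5683 * 0.44 = 2501 ; 6490 * 0.504 = 3271 → 5772
Group 2: 4771 * 0.953 = 4547
Group 3: 5683 * 0.944 = 5365
Group 4: 6490 * 0.917 + 14266 * 0.657 = 5951 + 9373 = 15324
Net migration: Group 3 − 10 → 5355; Group 4 + 590 → 15914
Giving 5772 / 4547 / 5355 / 15914.
Total: 26950 → 31588; change = 4638; percentage change = 17.2%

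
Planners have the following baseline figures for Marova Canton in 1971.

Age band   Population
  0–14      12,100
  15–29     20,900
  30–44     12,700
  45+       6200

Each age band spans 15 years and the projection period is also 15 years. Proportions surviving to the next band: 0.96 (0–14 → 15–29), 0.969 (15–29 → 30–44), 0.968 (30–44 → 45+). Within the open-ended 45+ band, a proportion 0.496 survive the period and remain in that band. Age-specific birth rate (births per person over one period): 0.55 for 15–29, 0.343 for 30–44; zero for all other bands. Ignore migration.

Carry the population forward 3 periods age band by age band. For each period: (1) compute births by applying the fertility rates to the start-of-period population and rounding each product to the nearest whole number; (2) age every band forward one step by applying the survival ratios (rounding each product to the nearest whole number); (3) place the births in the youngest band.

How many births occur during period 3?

Call the groups 1 to 4, youngest first.
— Period 1 —
Births: 20900 × 0.55 = 11495, 12700 × 0.343 = 4356 → total 15851
Group 2: 12100 × 0.96 = 11616
Group 3: 20900 × 0.969 = 20252
Group 4: 12700 × 0.968 + 6200 × 0.496 = 12294 + 3075 = 15369
Population now: 0–14=15851, 15–29=11616, 30–44=20252, 45+=15369
— Period 2 —
Births: 11616 × 0.55 = 6389, 20252 × 0.343 = 6946 → total 13335
Group 2: 15851 × 0.96 = 15217
Group 3: 11616 × 0.969 = 11256
Group 4: 20252 × 0.968 + 15369 × 0.496 = 19604 + 7623 = 27227
Population now: 0–14=13335, 15–29=15217, 30–44=11256, 45+=27227
— Period 3 —
Births: 15217 × 0.55 = 8369, 11256 × 0.343 = 3861 → total 12230
Group 2: 13335 × 0.96 = 12802
Group 3: 15217 × 0.969 = 14745
Group 4: 11256 × 0.968 + 27227 × 0.496 = 10896 + 13505 = 24401
Population now: 0–14=12230, 15–29=12802, 30–44=14745, 45+=24401

12230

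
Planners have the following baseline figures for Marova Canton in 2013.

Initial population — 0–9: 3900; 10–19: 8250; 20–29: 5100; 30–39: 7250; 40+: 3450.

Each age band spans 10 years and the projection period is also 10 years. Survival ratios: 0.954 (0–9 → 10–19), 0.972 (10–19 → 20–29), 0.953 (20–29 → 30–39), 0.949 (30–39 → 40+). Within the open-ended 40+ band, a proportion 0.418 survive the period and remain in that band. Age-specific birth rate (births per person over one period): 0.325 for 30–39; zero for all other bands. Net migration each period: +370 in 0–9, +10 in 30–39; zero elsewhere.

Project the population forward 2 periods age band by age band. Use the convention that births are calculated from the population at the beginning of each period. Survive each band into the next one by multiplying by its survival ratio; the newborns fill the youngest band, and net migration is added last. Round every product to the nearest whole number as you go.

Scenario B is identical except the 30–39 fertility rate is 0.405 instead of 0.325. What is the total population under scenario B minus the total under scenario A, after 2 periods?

942

Period 1:
Births: 7250 × 0.325 = 2356
10–19: 3900 × 0.954 = 3721
20–29: 8250 × 0.972 = 8019
30–39: 5100 × 0.953 = 4860
40+: 7250 × 0.949 + 3450 × 0.418 = 6880 + 1442 = 8322
Net migration: 0–9 + 370 → 2726; 30–39 + 10 → 4870
→ [2726, 3721, 8019, 4870, 8322]
Period 2:
Births: 4870 × 0.325 = 1583
10–19: 2726 × 0.954 = 2601
20–29: 3721 × 0.972 = 3617
30–39: 8019 × 0.953 = 7642
40+: 4870 × 0.949 + 8322 × 0.418 = 4622 + 3479 = 8101
Net migration: 0–9 + 370 → 1953; 30–39 + 10 → 7652
→ [1953, 2601, 3617, 7652, 8101]
Scenario A total after 2 periods: 23924
Scenario B projection —
Period 1:
Births: 7250 × 0.405 = 2936
10–19: 3900 × 0.954 = 3721
20–29: 8250 × 0.972 = 8019
30–39: 5100 × 0.953 = 4860
40+: 7250 × 0.949 + 3450 × 0.418 = 6880 + 1442 = 8322
Net migration: 0–9 + 370 → 3306; 30–39 + 10 → 4870
→ [3306, 3721, 8019, 4870, 8322]
Period 2:
Births: 4870 × 0.405 = 1972
10–19: 3306 × 0.954 = 3154
20–29: 3721 × 0.972 = 3617
30–39: 8019 × 0.953 = 7642
40+: 4870 × 0.949 + 8322 × 0.418 = 4622 + 3479 = 8101
Net migration: 0–9 + 370 → 2342; 30–39 + 10 → 7652
→ [2342, 3154, 3617, 7652, 8101]
Scenario B total after 2 periods: 24866
Difference B − A = 24866 − 23924 = 942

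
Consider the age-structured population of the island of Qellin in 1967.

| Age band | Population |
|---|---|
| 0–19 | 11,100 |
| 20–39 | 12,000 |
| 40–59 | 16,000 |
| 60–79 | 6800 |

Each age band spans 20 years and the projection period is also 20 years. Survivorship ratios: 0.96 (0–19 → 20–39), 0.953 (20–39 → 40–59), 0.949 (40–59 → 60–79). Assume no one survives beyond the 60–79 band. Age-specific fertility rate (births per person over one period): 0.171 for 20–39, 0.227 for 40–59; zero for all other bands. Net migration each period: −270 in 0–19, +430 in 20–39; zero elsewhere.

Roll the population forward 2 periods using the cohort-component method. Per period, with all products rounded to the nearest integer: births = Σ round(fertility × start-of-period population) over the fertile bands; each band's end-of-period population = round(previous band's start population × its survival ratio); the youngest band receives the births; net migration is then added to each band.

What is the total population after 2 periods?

31267

Call the bands 1 to 4, youngest first.
Period 1:
Births: 12000 * 0.171 = 2052 ; 16000 * 0.227 = 3632 — total 5684
Band 2: 11100 * 0.96 = 10656
Band 3: 12000 * 0.953 = 11436
Band 4: 16000 * 0.949 = 15184
Net migration: Band 1 − 270 → 5414; Band 2 + 430 → 11086
→ [5414, 11086, 11436, 15184]
Period 2:
Births: 11086 * 0.171 = 1896 ; 11436 * 0.227 = 2596 — total 4492
Band 2: 5414 * 0.96 = 5197
Band 3: 11086 * 0.953 = 10565
Band 4: 11436 * 0.949 = 10853
Net migration: Band 1 − 270 → 4222; Band 2 + 430 → 5627
→ [4222, 5627, 10565, 10853]
Total after period 2: 4222 + 5627 + 10565 + 10853 = 31267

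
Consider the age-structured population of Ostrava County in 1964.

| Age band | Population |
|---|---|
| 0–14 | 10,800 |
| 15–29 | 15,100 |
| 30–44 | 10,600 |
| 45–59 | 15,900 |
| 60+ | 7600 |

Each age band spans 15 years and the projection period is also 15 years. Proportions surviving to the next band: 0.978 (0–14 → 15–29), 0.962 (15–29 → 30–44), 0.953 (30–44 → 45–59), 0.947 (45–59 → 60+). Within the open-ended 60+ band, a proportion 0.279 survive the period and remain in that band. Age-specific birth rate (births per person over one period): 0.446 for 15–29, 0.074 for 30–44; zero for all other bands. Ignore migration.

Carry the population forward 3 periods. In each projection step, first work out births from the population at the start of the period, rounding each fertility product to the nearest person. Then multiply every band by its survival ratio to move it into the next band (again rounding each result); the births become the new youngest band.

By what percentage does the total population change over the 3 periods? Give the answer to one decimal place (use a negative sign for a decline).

Period 1.
Births: 15100 * 0.446 = 6735 ; 10600 * 0.074 = 784 → total 7519
15–29: 10800 * 0.978 = 10562
30–44: 15100 * 0.962 = 14526
45–59: 10600 * 0.953 = 10102
60+: 15900 * 0.947 + 7600 * 0.279 = 15057 + 2120 = 17177
→ [7519, 10562, 14526, 10102, 17177]
Period 2.
Births: 10562 * 0.446 = 4711 ; 14526 * 0.074 = 1075 → total 5786
15–29: 7519 * 0.978 = 7354
30–44: 10562 * 0.962 = 10161
45–59: 14526 * 0.953 = 13843
60+: 10102 * 0.947 + 17177 * 0.279 = 9567 + 4792 = 14359
→ [5786, 7354, 10161, 13843, 14359]
Period 3.
Births: 7354 * 0.446 = 3280 ; 10161 * 0.074 = 752 → total 4032
15–29: 5786 * 0.978 = 5659
30–44: 7354 * 0.962 = 7075
45–59: 10161 * 0.953 = 9683
60+: 13843 * 0.947 + 14359 * 0.279 = 13109 + 4006 = 17115
→ [4032, 5659, 7075, 9683, 17115]
Total: 60000 → 43564; change = -16436; percentage change = -27.4%

-27.4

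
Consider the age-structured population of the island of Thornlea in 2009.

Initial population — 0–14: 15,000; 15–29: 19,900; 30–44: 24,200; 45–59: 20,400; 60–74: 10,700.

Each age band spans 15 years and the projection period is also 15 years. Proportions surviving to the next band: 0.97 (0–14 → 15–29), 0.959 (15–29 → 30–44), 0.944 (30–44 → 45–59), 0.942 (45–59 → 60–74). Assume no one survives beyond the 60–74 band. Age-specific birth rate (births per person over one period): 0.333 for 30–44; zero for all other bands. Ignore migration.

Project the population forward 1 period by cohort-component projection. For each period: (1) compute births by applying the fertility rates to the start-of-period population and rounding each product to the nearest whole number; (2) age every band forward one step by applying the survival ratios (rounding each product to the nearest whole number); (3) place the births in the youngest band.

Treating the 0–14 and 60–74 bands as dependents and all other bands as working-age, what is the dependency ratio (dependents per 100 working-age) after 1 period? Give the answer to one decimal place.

Numbering the groups 1..5 from youngest to oldest:
[period 1]
Births: 24200 × 0.333 = 8059
Group 2: 15000 × 0.97 = 14550
Group 3: 19900 × 0.959 = 19084
Group 4: 24200 × 0.944 = 22845
Group 5: 20400 × 0.942 = 19217
Giving 8059 / 14550 / 19084 / 22845 / 19217.
Dependents (band 0–14 + band 60–74) = 8059 + 19217 = 27276; working-age = 56479; ratio = 27276/56479 × 100 = 48.3

48.3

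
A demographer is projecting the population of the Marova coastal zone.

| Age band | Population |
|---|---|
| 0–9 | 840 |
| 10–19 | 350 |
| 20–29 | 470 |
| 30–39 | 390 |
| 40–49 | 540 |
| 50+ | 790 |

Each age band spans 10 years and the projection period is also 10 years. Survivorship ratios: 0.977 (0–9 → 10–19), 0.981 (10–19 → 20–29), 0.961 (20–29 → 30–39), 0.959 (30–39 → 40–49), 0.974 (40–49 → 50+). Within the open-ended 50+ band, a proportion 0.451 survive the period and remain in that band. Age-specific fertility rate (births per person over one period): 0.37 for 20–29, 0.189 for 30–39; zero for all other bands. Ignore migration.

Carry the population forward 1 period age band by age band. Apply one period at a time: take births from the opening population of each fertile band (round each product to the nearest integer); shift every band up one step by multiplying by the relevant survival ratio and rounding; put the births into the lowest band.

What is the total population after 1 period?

3120

After projecting period 1:
Births: 470 × 0.37 = 174  |  390 × 0.189 = 74 — total 248
10–19: 840 × 0.977 = 821
20–29: 350 × 0.981 = 343
30–39: 470 × 0.961 = 452
40–49: 390 × 0.959 = 374
50+: 540 × 0.974 + 790 × 0.451 = 526 + 356 = 882
Population now: 0–9=248, 10–19=821, 20–29=343, 30–39=452, 40–49=374, 50+=882
Total after period 1: 248 + 821 + 343 + 452 + 374 + 882 = 3120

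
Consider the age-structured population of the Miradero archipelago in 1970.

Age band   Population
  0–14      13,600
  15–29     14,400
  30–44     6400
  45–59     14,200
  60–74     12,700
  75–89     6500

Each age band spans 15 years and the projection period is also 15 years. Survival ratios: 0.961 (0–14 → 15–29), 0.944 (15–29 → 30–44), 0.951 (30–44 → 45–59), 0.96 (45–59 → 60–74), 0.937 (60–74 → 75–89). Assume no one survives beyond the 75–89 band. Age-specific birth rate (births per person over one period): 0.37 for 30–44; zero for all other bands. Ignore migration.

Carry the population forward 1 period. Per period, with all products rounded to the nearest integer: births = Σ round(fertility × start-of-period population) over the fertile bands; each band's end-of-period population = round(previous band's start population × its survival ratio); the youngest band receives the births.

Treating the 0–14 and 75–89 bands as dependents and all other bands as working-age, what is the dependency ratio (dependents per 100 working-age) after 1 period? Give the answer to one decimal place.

Period 1.
Births: 6400 × 0.37 = 2368
15–29: 13600 × 0.961 = 13070
30–44: 14400 × 0.944 = 13594
45–59: 6400 × 0.951 = 6086
60–74: 14200 × 0.96 = 13632
75–89: 12700 × 0.937 = 11900
Population now: 0–14=2368, 15–29=13070, 30–44=13594, 45–59=6086, 60–74=13632, 75–89=11900
Dependents (band 0–14 + band 75–89) = 2368 + 11900 = 14268; working-age = 46382; ratio = 14268/46382 × 100 = 30.8

30.8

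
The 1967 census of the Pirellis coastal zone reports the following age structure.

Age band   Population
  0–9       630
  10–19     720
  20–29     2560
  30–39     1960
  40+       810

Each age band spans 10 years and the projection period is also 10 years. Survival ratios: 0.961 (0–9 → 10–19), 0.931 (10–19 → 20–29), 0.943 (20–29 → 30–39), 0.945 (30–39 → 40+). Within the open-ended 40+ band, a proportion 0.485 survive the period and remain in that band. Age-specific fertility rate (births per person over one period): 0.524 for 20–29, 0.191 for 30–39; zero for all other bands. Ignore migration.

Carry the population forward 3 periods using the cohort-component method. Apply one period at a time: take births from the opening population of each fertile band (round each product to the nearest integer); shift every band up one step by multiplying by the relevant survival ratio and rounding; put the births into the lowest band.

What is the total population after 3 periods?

Period 1.
Births: 2560 × 0.524 = 1341, 1960 × 0.191 = 374 — total 1715
10–19: 630 × 0.961 = 605
20–29: 720 × 0.931 = 670
30–39: 2560 × 0.943 = 2414
40+: 1960 × 0.945 + 810 × 0.485 = 1852 + 393 = 2245
→ [1715, 605, 670, 2414, 2245]
Period 2.
Births: 670 × 0.524 = 351, 2414 × 0.191 = 461 — total 812
10–19: 1715 × 0.961 = 1648
20–29: 605 × 0.931 = 563
30–39: 670 × 0.943 = 632
40+: 2414 × 0.945 + 2245 × 0.485 = 2281 + 1089 = 3370
→ [812, 1648, 563, 632, 3370]
Period 3.
Births: 563 × 0.524 = 295, 632 × 0.191 = 121 — total 416
10–19: 812 × 0.961 = 780
20–29: 1648 × 0.931 = 1534
30–39: 563 × 0.943 = 531
40+: 632 × 0.945 + 3370 × 0.485 = 597 + 1634 = 2231
→ [416, 780, 1534, 531, 2231]
Total after period 3: 416 + 780 + 1534 + 531 + 2231 = 5492

5492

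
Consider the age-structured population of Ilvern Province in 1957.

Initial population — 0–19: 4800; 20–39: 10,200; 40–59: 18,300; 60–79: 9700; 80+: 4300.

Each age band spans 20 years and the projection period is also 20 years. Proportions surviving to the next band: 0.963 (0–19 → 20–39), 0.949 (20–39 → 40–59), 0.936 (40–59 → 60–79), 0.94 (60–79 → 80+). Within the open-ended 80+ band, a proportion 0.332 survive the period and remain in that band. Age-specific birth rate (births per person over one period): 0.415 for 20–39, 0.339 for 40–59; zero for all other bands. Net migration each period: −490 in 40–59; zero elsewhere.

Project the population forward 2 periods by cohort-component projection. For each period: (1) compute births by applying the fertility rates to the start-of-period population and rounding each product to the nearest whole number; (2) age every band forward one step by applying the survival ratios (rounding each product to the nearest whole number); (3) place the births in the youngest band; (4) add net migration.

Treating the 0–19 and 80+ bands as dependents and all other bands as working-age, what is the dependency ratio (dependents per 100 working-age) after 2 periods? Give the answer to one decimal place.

109.3

Period 1.
Births: 10200 × 0.415 = 4233  |  18300 × 0.339 = 6204 → 10437
20–39: 4800 × 0.963 = 4622
40–59: 10200 × 0.949 = 9680
60–79: 18300 × 0.936 = 17129
80+: 9700 × 0.94 + 4300 × 0.332 = 9118 + 1428 = 10546
Net migration: 40–59 − 490 → 9190
Giving 10437 / 4622 / 9190 / 17129 / 10546.
Period 2.
Births: 4622 × 0.415 = 1918  |  9190 × 0.339 = 3115 → 5033
20–39: 10437 × 0.963 = 10051
40–59: 4622 × 0.949 = 4386
60–79: 9190 × 0.936 = 8602
80+: 17129 × 0.94 + 10546 × 0.332 = 16101 + 3501 = 19602
Net migration: 40–59 − 490 → 3896
Giving 5033 / 10051 / 3896 / 8602 / 19602.
Dependents (band 0–19 + band 80+) = 5033 + 19602 = 24635; working-age = 22549; ratio = 24635/22549 × 100 = 109.3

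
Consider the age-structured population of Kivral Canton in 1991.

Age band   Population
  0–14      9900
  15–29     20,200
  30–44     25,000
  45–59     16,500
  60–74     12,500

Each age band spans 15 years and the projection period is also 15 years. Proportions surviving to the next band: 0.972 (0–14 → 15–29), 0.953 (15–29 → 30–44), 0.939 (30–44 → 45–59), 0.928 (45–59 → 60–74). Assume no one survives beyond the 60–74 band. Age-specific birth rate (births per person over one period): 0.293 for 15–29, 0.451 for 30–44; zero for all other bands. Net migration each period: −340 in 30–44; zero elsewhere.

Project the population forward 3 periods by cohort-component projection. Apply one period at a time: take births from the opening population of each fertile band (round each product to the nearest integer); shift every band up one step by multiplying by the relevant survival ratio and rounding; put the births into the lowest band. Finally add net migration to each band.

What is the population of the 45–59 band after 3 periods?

8292

(Bands numbered youngest = 1 to oldest = 5.)
After projecting period 1:
Births: 20200 * 0.293 = 5919  |  25000 * 0.451 = 11275 → total 17194
Band 2: 9900 * 0.972 = 9623
Band 3: 20200 * 0.953 = 19251
Band 4: 25000 * 0.939 = 23475
Band 5: 16500 * 0.928 = 15312
Net migration: Band 3 − 340 → 18911
Giving 17194 / 9623 / 18911 / 23475 / 15312.
After projecting period 2:
Births: 9623 * 0.293 = 2820  |  18911 * 0.451 = 8529 → total 11349
Band 2: 17194 * 0.972 = 16713
Band 3: 9623 * 0.953 = 9171
Band 4: 18911 * 0.939 = 17757
Band 5: 23475 * 0.928 = 21785
Net migration: Band 3 − 340 → 8831
Giving 11349 / 16713 / 8831 / 17757 / 21785.
After projecting period 3:
Births: 16713 * 0.293 = 4897  |  8831 * 0.451 = 3983 → total 8880
Band 2: 11349 * 0.972 = 11031
Band 3: 16713 * 0.953 = 15927
Band 4: 8831 * 0.939 = 8292
Band 5: 17757 * 0.928 = 16478
Net migration: Band 3 − 340 → 15587
Giving 8880 / 11031 / 15587 / 8292 / 16478.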